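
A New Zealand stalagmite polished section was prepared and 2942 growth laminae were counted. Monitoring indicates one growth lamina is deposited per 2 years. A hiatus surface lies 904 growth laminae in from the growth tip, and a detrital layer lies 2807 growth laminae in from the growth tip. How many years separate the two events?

The two markers are separated by 2807 − 904 = 1903 growth laminae.
At 2 years per growth lamina, 1903 × 2 = 3806 years.

3806 years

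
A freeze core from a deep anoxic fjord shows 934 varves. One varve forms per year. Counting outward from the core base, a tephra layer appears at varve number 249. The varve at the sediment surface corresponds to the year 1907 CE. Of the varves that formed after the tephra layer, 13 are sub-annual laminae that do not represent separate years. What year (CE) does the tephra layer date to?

934 − 249 = 685 varves lie beyond the tephra layer toward the sediment surface.
Excluding 13 false varves: 685 − 13 = 672.
Counting back 672 years from 1907 CE places the tephra layer in 1907 − 672 = 1235 CE.

1235 CE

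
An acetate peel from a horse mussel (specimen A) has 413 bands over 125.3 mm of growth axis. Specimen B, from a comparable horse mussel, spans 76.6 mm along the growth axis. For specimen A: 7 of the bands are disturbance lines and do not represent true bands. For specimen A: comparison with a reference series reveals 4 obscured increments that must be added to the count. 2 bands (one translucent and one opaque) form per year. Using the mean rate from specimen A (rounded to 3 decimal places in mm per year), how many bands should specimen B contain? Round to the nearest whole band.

251 bands

Specimen A: after corrections the count is 413 − 7 + 4 = 410 bands.
Specimen A: with 2 bands per year, 410 / 2 = 205 years.
A: Extension rate ≈ 125.3 / 205 = 0.611 mm/year.
Specimen B: 76.6 mm / 0.611 mm per year = 125.37 years; at 2 bands per year that is 125.37 × 2 ≈ 251 bands.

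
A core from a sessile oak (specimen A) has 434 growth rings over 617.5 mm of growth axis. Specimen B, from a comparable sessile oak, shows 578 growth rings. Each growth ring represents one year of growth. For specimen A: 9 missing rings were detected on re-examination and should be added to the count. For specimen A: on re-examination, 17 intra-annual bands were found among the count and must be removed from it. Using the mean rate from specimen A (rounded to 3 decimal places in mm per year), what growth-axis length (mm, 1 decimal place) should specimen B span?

838.1 mm

Specimen A: correcting the raw count gives 434 − 17 + 9 = 426 true growth rings.
A: 617.5 mm over 426 years gives 617.5 / 426 ≈ 1.450 mm per year.
Length of B = 1.450 × 578 = 838.1 mm.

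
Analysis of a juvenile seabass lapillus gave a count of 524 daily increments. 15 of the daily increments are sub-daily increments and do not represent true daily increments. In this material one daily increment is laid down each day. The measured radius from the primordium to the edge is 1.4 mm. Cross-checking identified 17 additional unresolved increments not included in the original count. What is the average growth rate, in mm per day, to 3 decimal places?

0.003 mm per day

After corrections the count is 524 − 15 + 17 = 526 daily increments.
Mean rate = 1.4 mm / 526 days ≈ 0.003 mm per day.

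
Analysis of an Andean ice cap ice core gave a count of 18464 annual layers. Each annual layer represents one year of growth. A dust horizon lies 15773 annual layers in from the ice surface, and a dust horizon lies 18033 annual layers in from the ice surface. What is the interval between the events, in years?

Separation: 18033 − 15773 = 2260 annual layers.
One annual layer per year makes the interval 2260 years.

2260 yr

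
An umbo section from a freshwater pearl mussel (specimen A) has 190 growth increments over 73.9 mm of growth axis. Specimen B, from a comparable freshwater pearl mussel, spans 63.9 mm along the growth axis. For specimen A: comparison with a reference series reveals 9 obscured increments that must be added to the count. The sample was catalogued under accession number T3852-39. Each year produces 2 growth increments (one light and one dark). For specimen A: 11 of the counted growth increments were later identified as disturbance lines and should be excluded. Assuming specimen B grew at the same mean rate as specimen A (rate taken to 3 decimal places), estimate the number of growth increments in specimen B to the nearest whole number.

Specimen A: after corrections the count is 190 − 11 + 9 = 188 growth increments.
Specimen A: with 2 growth increments per year, 188 / 2 = 94 years.
A: 73.9 mm over 94 years gives 73.9 / 94 ≈ 0.786 mm/year.
For B, 63.9 / 0.786 = 81.30 years; at 2 growth increments per year that is 81.30 × 2 ≈ 163 growth increments.

163 growth increments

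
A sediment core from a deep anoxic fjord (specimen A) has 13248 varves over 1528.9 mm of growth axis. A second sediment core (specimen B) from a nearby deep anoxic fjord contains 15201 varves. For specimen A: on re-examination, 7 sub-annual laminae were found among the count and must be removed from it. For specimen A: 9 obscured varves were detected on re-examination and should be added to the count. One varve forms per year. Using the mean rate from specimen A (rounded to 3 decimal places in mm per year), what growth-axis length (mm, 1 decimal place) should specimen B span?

Specimen A: adjusted count: 13248 − 7 + 9 = 13250 varves.
A: Extension rate ≈ 1528.9 / 13250 = 0.115 mm/yr.
B's length ≈ 0.115 × 15201 = 1748.1 mm.

1748.1 mm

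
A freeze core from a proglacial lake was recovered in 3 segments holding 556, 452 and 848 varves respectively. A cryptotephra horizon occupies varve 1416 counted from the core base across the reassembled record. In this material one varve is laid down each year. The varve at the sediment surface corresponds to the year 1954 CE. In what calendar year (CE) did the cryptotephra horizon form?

Total varves = 556 + 452 + 848 = 1856.
Between varve 1416 and the sediment surface there are 1856 − 1416 = 440 varves.
1954 − 440 = 1514 CE.

1514 CE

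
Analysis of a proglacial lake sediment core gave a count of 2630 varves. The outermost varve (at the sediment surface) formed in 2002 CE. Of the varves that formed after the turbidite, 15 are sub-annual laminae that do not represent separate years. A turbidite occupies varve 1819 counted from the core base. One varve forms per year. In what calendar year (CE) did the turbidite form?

1206 CE

2630 − 1819 = 811 varves lie beyond the turbidite toward the sediment surface.
Excluding 15 false varves: 811 − 15 = 796.
The varve at the sediment surface is 2002 CE, so the turbidite dates to 2002 − 796 = 1206 CE.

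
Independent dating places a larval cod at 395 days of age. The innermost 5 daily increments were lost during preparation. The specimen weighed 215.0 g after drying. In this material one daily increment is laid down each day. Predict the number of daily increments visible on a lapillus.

390 daily increments

Expected daily increments over 395 days: 395.
395 − 5 missed = 390 daily increments expected in the prepared section.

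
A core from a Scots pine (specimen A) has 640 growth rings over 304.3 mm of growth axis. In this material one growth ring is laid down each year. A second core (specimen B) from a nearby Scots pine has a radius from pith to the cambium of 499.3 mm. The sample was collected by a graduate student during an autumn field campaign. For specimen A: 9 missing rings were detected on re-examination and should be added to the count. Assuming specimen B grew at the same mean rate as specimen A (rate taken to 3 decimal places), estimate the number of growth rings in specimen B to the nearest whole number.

Specimen A: after corrections the count is 640 + 9 = 649 growth rings.
A: Mean rate = 304.3 mm / 649 years ≈ 0.469 mm per year.
B spans 499.3 / 0.469 = 1064.61 years ≈ 1065 growth rings.

1065 growth rings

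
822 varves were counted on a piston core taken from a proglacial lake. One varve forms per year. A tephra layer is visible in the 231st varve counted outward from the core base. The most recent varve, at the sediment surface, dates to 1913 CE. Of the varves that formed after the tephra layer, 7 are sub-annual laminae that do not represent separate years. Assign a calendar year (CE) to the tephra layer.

1329 CE

The tephra layer sits at varve 231 from the core base, so 822 − 231 = 591 varves formed after it.
Removing the 7 false varves leaves 591 − 7 = 584 true varves beyond the tephra layer.
The varve at the sediment surface is 1913 CE, so the tephra layer dates to 1913 − 584 = 1329 CE.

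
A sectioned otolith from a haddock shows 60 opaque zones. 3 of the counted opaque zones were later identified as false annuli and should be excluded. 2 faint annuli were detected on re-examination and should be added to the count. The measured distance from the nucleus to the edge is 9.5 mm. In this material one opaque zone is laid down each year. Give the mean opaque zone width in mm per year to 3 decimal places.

After corrections the count is 60 − 3 + 2 = 59 opaque zones.
Mean rate = 9.5 mm / 59 years ≈ 0.161 mm per year.

0.161 mm per year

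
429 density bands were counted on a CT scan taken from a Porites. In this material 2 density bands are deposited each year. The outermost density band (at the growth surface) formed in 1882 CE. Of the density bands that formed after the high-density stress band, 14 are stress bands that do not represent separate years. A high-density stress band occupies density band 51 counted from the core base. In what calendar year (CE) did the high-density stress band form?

1700 CE

429 − 51 = 378 density bands lie beyond the high-density stress band toward the growth surface.
378 − 14 false = 364 true density bands after the high-density stress band.
364 density bands at 2 per year is 364 / 2 = 182 years.
1882 − 182 = 1700 CE.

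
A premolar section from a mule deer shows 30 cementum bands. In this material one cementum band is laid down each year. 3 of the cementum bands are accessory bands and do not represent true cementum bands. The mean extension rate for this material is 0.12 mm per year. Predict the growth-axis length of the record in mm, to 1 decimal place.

3.2 mm

After corrections the count is 30 − 3 = 27 cementum bands.
Length ≈ 0.12 × 27 = 3.2 mm.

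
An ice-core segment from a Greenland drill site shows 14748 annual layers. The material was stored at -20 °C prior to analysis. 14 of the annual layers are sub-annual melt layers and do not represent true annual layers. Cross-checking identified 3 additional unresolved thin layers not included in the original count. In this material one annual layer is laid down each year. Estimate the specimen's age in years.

After corrections the count is 14748 − 14 + 3 = 14737 annual layers.
At one annual layer per year, that is 14737 years.

14737 years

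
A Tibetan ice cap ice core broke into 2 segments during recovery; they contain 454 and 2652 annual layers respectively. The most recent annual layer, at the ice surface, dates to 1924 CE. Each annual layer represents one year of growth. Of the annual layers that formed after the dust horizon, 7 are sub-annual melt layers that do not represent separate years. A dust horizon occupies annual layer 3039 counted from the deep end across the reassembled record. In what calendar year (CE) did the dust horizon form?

Total annual layers = 454 + 2652 = 3106.
3106 − 3039 = 67 annual layers lie beyond the dust horizon toward the ice surface.
Removing the 7 false annual layers leaves 67 − 7 = 60 true annual layers beyond the dust horizon.
The annual layer at the ice surface is 1924 CE, so the dust horizon dates to 1924 − 60 = 1864 CE.

1864 CE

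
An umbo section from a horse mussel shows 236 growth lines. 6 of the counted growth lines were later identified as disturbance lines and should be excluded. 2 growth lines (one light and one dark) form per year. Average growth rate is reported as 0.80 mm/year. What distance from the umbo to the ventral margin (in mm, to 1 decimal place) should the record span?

After corrections the count is 236 − 6 = 230 growth lines.
With 2 growth lines per year, 230 / 2 = 115 years.
Length ≈ 0.80 × 115 = 92.0 mm.

92.0 mm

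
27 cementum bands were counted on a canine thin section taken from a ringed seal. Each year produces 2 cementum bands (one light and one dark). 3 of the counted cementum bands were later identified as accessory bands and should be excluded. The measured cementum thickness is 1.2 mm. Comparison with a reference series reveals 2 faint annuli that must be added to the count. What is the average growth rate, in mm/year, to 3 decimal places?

0.092 mm/year

After corrections the count is 27 − 3 + 2 = 26 cementum bands.
26 cementum bands at 2 per year is 26 / 2 = 13 years.
Extension rate ≈ 1.2 / 13 = 0.092 mm/year.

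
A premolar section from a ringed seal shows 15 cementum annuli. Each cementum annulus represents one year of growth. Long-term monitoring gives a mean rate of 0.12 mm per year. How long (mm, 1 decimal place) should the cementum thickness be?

The record spans 15 years at 0.12 mm per year.
15 years at 0.12 mm/year gives 0.12 × 15 = 1.8 mm.

1.8 mm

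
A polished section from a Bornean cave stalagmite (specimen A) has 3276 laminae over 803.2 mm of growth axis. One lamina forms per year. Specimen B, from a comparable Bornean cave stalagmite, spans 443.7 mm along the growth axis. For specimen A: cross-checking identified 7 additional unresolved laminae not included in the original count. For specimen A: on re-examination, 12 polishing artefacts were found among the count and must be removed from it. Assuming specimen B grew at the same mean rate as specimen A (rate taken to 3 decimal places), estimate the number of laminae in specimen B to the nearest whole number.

Specimen A: true lamina count = 3276 − 12 + 7 = 3271.
A: 803.2 mm over 3271 years gives 803.2 / 3271 ≈ 0.246 mm per year.
Specimen B: 443.7 mm / 0.246 mm per year = 1803.66 years ≈ 1804 laminae.

1804 laminae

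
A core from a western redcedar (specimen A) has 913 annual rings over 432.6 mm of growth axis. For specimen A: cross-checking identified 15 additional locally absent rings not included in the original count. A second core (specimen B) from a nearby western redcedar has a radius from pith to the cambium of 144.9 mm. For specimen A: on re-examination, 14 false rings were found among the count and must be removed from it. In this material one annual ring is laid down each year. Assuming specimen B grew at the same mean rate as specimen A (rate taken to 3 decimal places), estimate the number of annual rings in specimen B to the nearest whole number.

306 annual rings

Specimen A: after corrections the count is 913 − 14 + 15 = 914 annual rings.
A: 432.6 mm over 914 years gives 432.6 / 914 ≈ 0.473 mm per year.
For B, 144.9 / 0.473 = 306.34 years ≈ 306 annual rings.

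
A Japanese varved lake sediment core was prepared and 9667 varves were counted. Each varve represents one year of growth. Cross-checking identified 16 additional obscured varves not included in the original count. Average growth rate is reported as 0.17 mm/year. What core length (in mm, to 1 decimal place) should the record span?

1646.1 mm

True varve count = 9667 + 16 = 9683.
Length ≈ 0.17 × 9683 = 1646.1 mm.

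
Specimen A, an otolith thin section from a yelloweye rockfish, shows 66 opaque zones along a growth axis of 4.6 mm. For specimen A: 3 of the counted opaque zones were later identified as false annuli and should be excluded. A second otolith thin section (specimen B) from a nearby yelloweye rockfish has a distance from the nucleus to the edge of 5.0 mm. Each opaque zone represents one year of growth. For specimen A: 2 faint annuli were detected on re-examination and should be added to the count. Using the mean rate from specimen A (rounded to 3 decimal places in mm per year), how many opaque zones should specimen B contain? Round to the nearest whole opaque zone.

70 opaque zones

Specimen A: true opaque zone count = 66 − 3 + 2 = 65.
A: Mean rate = 4.6 mm / 65 years ≈ 0.071 mm/year.
For B, 5.0 / 0.071 = 70.42 years ≈ 70 opaque zones.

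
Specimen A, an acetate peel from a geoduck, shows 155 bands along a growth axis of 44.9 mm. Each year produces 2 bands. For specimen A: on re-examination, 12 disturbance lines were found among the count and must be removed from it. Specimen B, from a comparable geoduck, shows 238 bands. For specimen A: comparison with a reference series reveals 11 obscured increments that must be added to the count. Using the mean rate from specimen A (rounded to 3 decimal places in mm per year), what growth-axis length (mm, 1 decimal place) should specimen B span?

69.4 mm

Specimen A: correcting the raw count gives 155 − 12 + 11 = 154 true bands.
Specimen A: dividing by 2 bands per year: 154 / 2 = 77 years.
A: Mean rate = 44.9 mm / 77 years ≈ 0.583 mm/yr.
Specimen B: dividing by 2 bands per year: 238 / 2 = 119 years. B's length ≈ 0.583 × 119 = 69.4 mm.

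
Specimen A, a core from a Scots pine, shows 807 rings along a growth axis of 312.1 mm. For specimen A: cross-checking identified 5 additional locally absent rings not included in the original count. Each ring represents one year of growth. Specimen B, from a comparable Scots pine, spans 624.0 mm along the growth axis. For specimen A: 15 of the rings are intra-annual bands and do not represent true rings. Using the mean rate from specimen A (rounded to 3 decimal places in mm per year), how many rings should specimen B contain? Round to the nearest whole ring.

1592 rings

Specimen A: after corrections the count is 807 − 15 + 5 = 797 rings.
A: Extension rate ≈ 312.1 / 797 = 0.392 mm/year.
Specimen B: 624.0 mm / 0.392 mm per year = 1591.84 years ≈ 1592 rings.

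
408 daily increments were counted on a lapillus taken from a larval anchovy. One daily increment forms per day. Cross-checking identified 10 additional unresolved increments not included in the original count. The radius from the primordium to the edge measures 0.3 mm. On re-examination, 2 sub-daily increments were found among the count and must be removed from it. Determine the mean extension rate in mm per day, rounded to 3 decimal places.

0.001 mm per day

Correcting the raw count gives 408 − 2 + 10 = 416 true daily increments.
0.3 mm over 416 days gives 0.3 / 416 ≈ 0.001 mm per day.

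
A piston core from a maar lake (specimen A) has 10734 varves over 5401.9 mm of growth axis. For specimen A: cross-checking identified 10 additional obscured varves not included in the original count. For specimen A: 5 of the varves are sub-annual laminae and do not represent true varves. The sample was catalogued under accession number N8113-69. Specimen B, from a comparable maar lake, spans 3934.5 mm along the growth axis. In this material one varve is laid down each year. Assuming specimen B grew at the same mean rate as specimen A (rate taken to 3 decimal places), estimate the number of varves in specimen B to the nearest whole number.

7822 varves

Specimen A: true varve count = 10734 − 5 + 10 = 10739.
A: 5401.9 mm over 10739 years gives 5401.9 / 10739 ≈ 0.503 mm per year.
Specimen B: 3934.5 mm / 0.503 mm per year = 7822.07 years ≈ 7822 varves.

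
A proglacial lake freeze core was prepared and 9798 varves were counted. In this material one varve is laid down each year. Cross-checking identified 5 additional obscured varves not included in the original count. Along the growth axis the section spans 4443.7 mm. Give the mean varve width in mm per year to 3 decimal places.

After corrections the count is 9798 + 5 = 9803 varves.
Extension rate ≈ 4443.7 / 9803 = 0.453 mm per year.

0.453 mm per year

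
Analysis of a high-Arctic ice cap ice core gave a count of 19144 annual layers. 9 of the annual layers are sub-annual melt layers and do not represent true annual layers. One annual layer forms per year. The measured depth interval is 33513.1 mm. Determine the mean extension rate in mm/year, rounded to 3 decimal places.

After corrections the count is 19144 − 9 = 19135 annual layers.
Extension rate ≈ 33513.1 / 19135 = 1.751 mm/year.

1.751 mm/year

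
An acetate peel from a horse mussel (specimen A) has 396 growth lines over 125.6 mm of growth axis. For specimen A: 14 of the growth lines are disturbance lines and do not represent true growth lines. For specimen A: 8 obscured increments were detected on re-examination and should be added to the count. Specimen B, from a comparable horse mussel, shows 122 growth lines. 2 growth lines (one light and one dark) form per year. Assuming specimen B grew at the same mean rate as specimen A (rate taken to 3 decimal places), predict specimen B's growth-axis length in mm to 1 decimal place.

39.3 mm

Specimen A: true growth line count = 396 − 14 + 8 = 390.
Specimen A: 390 growth lines at 2 per year is 390 / 2 = 195 years.
A: 125.6 mm over 195 years gives 125.6 / 195 ≈ 0.644 mm/year.
Specimen B: with 2 growth lines per year, 122 / 2 = 61 years. B's length ≈ 0.644 × 61 = 39.3 mm.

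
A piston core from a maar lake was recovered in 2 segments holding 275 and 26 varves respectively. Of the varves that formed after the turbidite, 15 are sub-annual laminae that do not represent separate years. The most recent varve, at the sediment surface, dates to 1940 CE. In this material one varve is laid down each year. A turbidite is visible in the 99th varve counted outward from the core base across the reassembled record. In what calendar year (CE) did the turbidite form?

1753 CE

Total varves = 275 + 26 = 301.
The turbidite sits at varve 99 from the core base, so 301 − 99 = 202 varves formed after it.
202 − 15 false = 187 true varves after the turbidite.
Counting back 187 years from 1940 CE places the turbidite in 1940 − 187 = 1753 CE.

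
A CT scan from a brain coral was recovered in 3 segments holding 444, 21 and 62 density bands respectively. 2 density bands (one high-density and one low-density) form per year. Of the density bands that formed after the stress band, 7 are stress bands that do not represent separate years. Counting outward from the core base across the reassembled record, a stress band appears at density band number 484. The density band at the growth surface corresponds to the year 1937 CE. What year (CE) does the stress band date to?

Total density bands = 444 + 21 + 62 = 527.
The stress band sits at density band 484 from the core base, so 527 − 484 = 43 density bands formed after it.
Excluding 7 false density bands: 43 − 7 = 36.
36 density bands at 2 per year is 36 / 2 = 18 years.
The density band at the growth surface is 1937 CE, so the stress band dates to 1937 − 18 = 1919 CE.

1919 CE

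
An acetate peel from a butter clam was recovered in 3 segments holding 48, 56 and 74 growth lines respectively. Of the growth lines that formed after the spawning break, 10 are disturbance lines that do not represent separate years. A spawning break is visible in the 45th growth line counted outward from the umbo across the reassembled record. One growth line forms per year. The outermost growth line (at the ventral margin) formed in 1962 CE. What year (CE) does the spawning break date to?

1839 CE

Total growth lines = 48 + 56 + 74 = 178.
Between growth line 45 and the ventral margin there are 178 − 45 = 133 growth lines.
Removing the 10 false growth lines leaves 133 − 10 = 123 true growth lines beyond the spawning break.
1962 − 123 = 1839 CE.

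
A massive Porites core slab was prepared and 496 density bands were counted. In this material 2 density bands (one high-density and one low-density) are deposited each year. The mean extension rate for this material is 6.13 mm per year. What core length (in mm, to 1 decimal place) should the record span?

Dividing by 2 density bands per year: 496 / 2 = 248 years.
Length ≈ 6.13 × 248 = 1520.2 mm.

1520.2 mm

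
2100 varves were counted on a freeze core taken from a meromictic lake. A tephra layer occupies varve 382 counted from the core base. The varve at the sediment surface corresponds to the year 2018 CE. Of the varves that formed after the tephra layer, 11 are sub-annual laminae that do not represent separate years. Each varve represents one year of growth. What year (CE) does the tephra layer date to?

2100 − 382 = 1718 varves lie beyond the tephra layer toward the sediment surface.
Excluding 11 false varves: 1718 − 11 = 1707.
The varve at the sediment surface is 2018 CE, so the tephra layer dates to 2018 − 1707 = 311 CE.

311 CE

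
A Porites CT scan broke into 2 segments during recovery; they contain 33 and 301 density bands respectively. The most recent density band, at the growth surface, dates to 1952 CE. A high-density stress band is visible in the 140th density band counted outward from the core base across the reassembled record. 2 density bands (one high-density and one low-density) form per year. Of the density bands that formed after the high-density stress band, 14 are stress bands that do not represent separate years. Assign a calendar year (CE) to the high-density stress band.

1862 CE

Total density bands = 33 + 301 = 334.
334 − 140 = 194 density bands lie beyond the high-density stress band toward the growth surface.
Excluding 14 false density bands: 194 − 14 = 180.
With 2 density bands per year, 180 / 2 = 90 years.
Counting back 90 years from 1952 CE places the high-density stress band in 1952 − 90 = 1862 CE.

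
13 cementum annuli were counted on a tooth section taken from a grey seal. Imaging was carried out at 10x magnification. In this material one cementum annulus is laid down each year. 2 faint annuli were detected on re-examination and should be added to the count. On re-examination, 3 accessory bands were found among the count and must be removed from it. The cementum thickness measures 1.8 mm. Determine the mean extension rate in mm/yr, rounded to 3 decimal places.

0.150 mm/yr

Correcting the raw count gives 13 − 3 + 2 = 12 true cementum annuli.
Mean rate = 1.8 mm / 12 years ≈ 0.150 mm/yr.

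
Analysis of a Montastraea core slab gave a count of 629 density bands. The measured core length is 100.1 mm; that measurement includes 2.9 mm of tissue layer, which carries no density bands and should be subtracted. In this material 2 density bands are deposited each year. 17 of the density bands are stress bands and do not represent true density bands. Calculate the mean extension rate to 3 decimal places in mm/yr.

After corrections the count is 629 − 17 = 612 density bands.
612 density bands at 2 per year is 612 / 2 = 306 years.
Removing the 2.9 mm offcut leaves 100.1 − 2.9 = 97.2 mm.
97.2 mm over 306 years gives 97.2 / 306 ≈ 0.318 mm/yr.

0.318 mm/yr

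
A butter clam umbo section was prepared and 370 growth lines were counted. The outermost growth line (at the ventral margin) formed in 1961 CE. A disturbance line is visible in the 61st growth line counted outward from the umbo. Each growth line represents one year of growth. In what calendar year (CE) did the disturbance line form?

1652 CE

370 − 61 = 309 growth lines lie beyond the disturbance line toward the ventral margin.
The growth line at the ventral margin is 1961 CE, so the disturbance line dates to 1961 − 309 = 1652 CE.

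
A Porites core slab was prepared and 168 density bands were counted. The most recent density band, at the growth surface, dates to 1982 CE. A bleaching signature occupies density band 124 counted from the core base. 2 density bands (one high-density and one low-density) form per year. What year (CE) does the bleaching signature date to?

The bleaching signature sits at density band 124 from the core base, so 168 − 124 = 44 density bands formed after it.
Dividing by 2 density bands per year: 44 / 2 = 22 years.
Counting back 22 years from 1982 CE places the bleaching signature in 1982 − 22 = 1960 CE.

1960 CE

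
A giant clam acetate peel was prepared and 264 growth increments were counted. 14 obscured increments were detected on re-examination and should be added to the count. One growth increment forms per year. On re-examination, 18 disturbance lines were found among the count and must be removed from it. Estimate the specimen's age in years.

After corrections the count is 264 − 18 + 14 = 260 growth increments.
One growth increment per year makes the duration 260 years.

260 years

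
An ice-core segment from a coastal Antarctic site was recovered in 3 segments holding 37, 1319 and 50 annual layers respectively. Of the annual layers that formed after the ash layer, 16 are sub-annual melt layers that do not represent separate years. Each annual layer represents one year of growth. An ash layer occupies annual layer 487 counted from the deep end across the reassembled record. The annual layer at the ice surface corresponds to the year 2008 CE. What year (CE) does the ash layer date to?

Total annual layers = 37 + 1319 + 50 = 1406.
1406 − 487 = 919 annual layers lie beyond the ash layer toward the ice surface.
919 − 16 false = 903 true annual layers after the ash layer.
Counting back 903 years from 2008 CE places the ash layer in 2008 − 903 = 1105 CE.

1105 CE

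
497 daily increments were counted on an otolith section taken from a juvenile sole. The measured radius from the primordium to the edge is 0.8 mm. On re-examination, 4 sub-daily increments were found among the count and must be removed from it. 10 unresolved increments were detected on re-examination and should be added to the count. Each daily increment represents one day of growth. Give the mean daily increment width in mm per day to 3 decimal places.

0.002 mm per day

After corrections the count is 497 − 4 + 10 = 503 daily increments.
Extension rate ≈ 0.8 / 503 = 0.002 mm per day.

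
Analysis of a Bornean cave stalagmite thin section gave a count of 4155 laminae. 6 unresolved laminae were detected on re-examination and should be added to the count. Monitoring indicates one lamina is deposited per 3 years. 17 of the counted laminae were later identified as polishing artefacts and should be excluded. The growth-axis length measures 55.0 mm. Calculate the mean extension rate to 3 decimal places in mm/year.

True lamina count = 4155 − 17 + 6 = 4144.
At 3 years per lamina, 4144 × 3 = 12432 years.
Mean rate = 55.0 mm / 12432 years ≈ 0.004 mm/year.

0.004 mm/year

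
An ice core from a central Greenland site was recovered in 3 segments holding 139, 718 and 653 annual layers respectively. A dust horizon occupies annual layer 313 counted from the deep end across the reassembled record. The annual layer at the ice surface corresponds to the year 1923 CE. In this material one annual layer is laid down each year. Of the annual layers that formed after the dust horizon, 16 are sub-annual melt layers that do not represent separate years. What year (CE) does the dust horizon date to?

Total annual layers = 139 + 718 + 653 = 1510.
The dust horizon sits at annual layer 313 from the deep end, so 1510 − 313 = 1197 annual layers formed after it.
Removing the 16 false annual layers leaves 1197 − 16 = 1181 true annual layers beyond the dust horizon.
1923 − 1181 = 742 CE.

742 CE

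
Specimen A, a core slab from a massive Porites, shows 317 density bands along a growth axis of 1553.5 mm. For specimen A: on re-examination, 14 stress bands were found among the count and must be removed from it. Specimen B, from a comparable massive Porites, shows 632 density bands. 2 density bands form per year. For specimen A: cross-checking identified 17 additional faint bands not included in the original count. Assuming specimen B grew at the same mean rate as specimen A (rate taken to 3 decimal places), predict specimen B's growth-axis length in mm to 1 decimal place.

Specimen A: true density band count = 317 − 14 + 17 = 320.
Specimen A: with 2 density bands per year, 320 / 2 = 160 years.
A: Mean rate = 1553.5 mm / 160 years ≈ 9.709 mm per year.
Specimen B: 632 density bands at 2 per year is 632 / 2 = 316 years. B's length ≈ 9.709 × 316 = 3068.0 mm.

3068.0 mm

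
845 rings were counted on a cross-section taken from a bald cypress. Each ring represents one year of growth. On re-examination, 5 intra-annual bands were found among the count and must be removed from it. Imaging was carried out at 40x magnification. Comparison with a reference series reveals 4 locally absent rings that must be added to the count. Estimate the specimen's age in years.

Correcting the raw count gives 845 − 5 + 4 = 844 true rings.
With a one-to-one ring periodicity this is 844 years.

844 yr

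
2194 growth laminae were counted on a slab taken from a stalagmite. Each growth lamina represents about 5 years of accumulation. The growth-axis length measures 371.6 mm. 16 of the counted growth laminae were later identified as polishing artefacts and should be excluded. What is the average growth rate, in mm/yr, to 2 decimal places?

Correcting the raw count gives 2194 − 16 = 2178 true growth laminae.
At 5 years per growth lamina, 2178 × 5 = 10890 years.
371.6 mm over 10890 years gives 371.6 / 10890 ≈ 0.03 mm/yr.

0.03 mm/yr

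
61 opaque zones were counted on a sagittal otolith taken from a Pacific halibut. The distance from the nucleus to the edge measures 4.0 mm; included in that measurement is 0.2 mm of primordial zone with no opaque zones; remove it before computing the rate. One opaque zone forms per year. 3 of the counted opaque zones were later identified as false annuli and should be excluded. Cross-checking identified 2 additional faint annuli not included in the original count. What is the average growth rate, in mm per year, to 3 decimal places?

Adjusted count: 61 − 3 + 2 = 60 opaque zones.
The growth record spans 4.0 − 0.2 = 3.8 mm.
Mean rate = 3.8 mm / 60 years ≈ 0.063 mm per year.

0.063 mm per year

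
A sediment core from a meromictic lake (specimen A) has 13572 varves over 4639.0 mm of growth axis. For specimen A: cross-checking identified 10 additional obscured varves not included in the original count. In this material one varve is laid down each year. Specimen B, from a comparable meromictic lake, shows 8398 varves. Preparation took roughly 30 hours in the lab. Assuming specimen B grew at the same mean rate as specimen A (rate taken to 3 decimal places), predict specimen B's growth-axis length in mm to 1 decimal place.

Specimen A: true varve count = 13572 + 10 = 13582.
A: Mean rate = 4639.0 mm / 13582 years ≈ 0.342 mm/yr.
B's length ≈ 0.342 × 8398 = 2872.1 mm.

2872.1 mm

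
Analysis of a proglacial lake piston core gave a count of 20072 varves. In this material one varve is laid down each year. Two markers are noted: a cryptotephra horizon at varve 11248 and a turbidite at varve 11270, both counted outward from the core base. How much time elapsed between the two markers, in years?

The two markers are separated by 11270 − 11248 = 22 varves.
One varve per year makes the interval 22 years.

22 yr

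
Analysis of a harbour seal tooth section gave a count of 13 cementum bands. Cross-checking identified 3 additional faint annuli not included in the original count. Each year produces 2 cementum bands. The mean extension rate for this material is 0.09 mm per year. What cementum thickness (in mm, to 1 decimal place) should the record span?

0.7 mm

True cementum band count = 13 + 3 = 16.
16 cementum bands at 2 per year is 16 / 2 = 8 years.
Predicted length = 0.09 mm/year × 8 years = 0.7 mm.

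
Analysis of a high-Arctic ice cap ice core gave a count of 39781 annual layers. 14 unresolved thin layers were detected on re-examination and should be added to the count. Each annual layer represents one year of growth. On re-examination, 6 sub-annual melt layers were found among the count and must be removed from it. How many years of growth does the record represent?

Correcting the raw count gives 39781 − 6 + 14 = 39789 true annual layers.
One annual layer per year makes the duration 39789 years.

39789 years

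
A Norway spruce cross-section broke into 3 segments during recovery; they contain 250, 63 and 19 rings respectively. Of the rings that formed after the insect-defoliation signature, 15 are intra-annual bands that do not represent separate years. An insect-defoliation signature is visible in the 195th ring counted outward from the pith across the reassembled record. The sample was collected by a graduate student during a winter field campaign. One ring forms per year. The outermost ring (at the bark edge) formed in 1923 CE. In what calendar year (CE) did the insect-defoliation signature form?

1801 CE

Total rings = 250 + 63 + 19 = 332.
332 − 195 = 137 rings lie beyond the insect-defoliation signature toward the bark edge.
Excluding 15 false rings: 137 − 15 = 122.
The ring at the bark edge is 1923 CE, so the insect-defoliation signature dates to 1923 − 122 = 1801 CE.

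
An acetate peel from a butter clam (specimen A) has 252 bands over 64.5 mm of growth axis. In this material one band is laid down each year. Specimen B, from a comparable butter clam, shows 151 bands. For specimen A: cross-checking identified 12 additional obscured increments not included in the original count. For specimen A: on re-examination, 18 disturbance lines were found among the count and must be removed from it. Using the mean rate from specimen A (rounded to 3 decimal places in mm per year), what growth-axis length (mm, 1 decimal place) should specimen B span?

Specimen A: true band count = 252 − 18 + 12 = 246.
A: 64.5 mm over 246 years gives 64.5 / 246 ≈ 0.262 mm/yr.
For B, 0.262 mm/year × 151 years = 39.6 mm.

39.6 mm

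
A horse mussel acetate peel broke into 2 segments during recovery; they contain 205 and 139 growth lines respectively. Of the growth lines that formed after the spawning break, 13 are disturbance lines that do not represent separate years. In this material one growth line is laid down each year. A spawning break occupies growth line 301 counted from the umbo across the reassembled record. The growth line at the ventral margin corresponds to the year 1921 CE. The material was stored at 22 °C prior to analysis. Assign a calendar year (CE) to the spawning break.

Total growth lines = 205 + 139 = 344.
The spawning break sits at growth line 301 from the umbo, so 344 − 301 = 43 growth lines formed after it.
Removing the 13 false growth lines leaves 43 − 13 = 30 true growth lines beyond the spawning break.
The growth line at the ventral margin is 1921 CE, so the spawning break dates to 1921 − 30 = 1891 CE.

1891 CE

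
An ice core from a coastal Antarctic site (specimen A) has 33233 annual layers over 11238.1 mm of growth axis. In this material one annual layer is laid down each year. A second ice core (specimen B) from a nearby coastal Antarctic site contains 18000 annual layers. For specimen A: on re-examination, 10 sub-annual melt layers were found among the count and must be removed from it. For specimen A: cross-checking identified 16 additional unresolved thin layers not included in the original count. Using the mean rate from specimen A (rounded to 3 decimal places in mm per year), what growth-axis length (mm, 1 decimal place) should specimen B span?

6084.0 mm

Specimen A: correcting the raw count gives 33233 − 10 + 16 = 33239 true annual layers.
A: Mean rate = 11238.1 mm / 33239 years ≈ 0.338 mm/year.
For B, 0.338 mm/year × 18000 years = 6084.0 mm.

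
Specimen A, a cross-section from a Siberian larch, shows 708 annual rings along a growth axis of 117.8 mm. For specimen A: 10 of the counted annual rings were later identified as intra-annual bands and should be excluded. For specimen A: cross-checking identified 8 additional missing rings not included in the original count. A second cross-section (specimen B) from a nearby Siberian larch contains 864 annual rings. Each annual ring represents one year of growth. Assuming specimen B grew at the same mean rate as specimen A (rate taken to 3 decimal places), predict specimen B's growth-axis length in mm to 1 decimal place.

Specimen A: correcting the raw count gives 708 − 10 + 8 = 706 true annual rings.
A: Extension rate ≈ 117.8 / 706 = 0.167 mm per year.
B's length ≈ 0.167 × 864 = 144.3 mm.

144.3 mm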